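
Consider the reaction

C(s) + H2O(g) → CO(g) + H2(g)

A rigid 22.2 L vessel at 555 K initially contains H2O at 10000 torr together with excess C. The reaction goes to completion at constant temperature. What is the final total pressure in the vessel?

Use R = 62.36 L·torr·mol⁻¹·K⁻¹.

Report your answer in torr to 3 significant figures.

Since T and V are fixed, P_final/P_initial = n_final/n_initial = 2/1.
P_final = (2/1) × 10000 = 20000 torr

20000 torr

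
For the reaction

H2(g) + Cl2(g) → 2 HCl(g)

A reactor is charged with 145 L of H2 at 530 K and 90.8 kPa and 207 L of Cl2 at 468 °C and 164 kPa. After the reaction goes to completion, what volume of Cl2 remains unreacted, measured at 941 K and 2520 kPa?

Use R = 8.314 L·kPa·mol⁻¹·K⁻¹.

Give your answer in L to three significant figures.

7.83 L

n(H2) = PV/RT = (90.8 × 145) / (8.314 × 530) = 2.988 mol
n(Cl2) = PV/RT = (164 × 207) / (8.314 × 741.15) = 5.509 mol
For 2.988 mol H2, stoichiometry requires (1/1) × 2.988 = 2.988 mol Cl2; 5.509 mol is available, so H2 is limiting.
n(Cl2) consumed = (1/1) × 2.988 = 2.988 mol; remaining = 5.509 − 2.988 = 2.521 mol
V(Cl2) = nRT/P = 2.521 × 8.314 × 941 / 2520 = 7.827 L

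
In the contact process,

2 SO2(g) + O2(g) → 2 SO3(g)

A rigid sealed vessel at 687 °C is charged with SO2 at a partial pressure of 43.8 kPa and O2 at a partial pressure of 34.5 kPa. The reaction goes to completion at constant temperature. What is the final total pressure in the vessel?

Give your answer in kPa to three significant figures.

56.4 kPa

With V and T fixed, P_i ∝ n_i, so the mole ratios apply directly to partial pressures at 687 °C.
P(O2) required for 43.8 kPa of SO2 = (1/2) × 43.8 = 21.90 kPa; available 34.5 kPa, so SO2 is limiting.
P(O2) remaining = 34.5 − (1/2) × 43.8 = 12.60 kPa
P(gaseous products) = (2)/2 × 43.8 = 43.80 kPa
P_total at 687 °C = 12.60 + 43.80 = 56.40 kPa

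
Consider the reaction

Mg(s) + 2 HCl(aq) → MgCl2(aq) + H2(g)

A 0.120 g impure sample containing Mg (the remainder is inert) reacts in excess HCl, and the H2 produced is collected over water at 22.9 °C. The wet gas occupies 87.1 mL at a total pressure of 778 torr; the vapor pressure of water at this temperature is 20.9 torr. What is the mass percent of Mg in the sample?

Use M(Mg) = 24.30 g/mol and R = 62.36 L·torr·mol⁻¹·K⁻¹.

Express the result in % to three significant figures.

P(H2) = 778 − 20.9 = 757.1 torr
n(H2) = PV/RT = (757.1 × 0.08710) / (62.36 × 296.05) = 0.003572 mol
n(Mg) = (1/1) × 0.003572 = 0.003572 mol
m(Mg) = 0.003572 × 24.30 = 0.08680 g
%Mg = 0.08680 / 0.120 × 100 = 72.33%

72.3 %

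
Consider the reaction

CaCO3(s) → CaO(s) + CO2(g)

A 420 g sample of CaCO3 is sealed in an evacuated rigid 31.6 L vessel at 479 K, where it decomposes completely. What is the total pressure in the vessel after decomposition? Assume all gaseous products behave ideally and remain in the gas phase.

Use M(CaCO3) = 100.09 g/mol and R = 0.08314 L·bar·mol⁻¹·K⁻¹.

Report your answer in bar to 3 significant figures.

5.29 bar

n(CaCO3) = 420 / 100.09 = 4.196 mol
n(gas produced) = (1/1) × 4.196 = 4.196 mol
P = nRT/V = 4.196 × 0.08314 × 479 / 31.6 = 5.288 bar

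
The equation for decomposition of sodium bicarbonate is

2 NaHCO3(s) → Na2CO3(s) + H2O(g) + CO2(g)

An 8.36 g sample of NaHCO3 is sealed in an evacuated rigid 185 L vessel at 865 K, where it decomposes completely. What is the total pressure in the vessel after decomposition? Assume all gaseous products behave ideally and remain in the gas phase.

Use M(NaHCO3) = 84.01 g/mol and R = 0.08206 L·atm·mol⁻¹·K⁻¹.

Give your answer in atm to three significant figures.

n(NaHCO3) = 8.36 / 84.01 = 0.09951 mol
n(gas produced) = (2/2) × 0.09951 = 0.09951 mol
P = nRT/V = 0.09951 × 0.08206 × 865 / 185 = 0.03818 atm

0.0382 atm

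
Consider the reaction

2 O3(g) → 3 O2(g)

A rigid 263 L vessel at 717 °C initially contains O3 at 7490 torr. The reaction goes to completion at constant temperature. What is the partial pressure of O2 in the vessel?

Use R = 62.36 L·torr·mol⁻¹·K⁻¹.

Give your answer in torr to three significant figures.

11200 torr

n(O3)₀ = PV/RT = (7490 × 263) / (62.36 × 990.15) = 31.90 mol
n(O2) = (3/2) × 31.90 = 47.85 mol
P(O2) = nRT/V = 47.85 × 62.36 × 990.15 / 263 = 11230 torr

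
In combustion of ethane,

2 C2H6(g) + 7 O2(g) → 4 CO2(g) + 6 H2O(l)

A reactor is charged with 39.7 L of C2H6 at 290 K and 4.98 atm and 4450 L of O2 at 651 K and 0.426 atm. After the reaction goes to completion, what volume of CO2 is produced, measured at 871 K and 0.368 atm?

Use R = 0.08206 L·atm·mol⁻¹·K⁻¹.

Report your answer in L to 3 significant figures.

3230 L

n(C2H6) = PV/RT = (4.98 × 39.7) / (0.08206 × 290) = 8.308 mol
n(O2) = PV/RT = (0.426 × 4450) / (0.08206 × 651) = 35.49 mol
For 8.308 mol C2H6, stoichiometry requires (7/2) × 8.308 = 29.08 mol O2; 35.49 mol is available, so C2H6 is limiting.
n(CO2) = (4/2) × 8.308 = 16.62 mol
V(CO2) = nRT/P = 16.62 × 0.08206 × 871 / 0.368 = 3228 L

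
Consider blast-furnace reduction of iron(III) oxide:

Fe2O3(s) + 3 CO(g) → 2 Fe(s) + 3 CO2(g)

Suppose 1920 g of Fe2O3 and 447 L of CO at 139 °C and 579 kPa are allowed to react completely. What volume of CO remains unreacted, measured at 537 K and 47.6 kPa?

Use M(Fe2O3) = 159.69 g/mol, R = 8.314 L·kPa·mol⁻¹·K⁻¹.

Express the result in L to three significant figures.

3700 L

n(Fe2O3) = 1920 / 159.69 = 12.02 mol
n(CO) = PV/RT = (579 × 447) / (8.314 × 412.15) = 75.53 mol
For 12.02 mol Fe2O3, stoichiometry requires (3/1) × 12.02 = 36.06 mol CO; 75.53 mol is available, so Fe2O3 is limiting.
n(CO) consumed = (3/1) × 12.02 = 36.06 mol; remaining = 75.53 − 36.06 = 39.47 mol
V(CO) = nRT/P = 39.47 × 8.314 × 537 / 47.6 = 3702 L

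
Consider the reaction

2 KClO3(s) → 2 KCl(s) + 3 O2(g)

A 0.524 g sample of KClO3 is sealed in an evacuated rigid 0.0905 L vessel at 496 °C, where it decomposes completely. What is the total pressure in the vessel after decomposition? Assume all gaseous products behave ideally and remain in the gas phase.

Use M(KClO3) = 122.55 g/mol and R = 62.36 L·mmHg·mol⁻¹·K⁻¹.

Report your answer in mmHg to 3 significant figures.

3400 mmHg

n(KClO3) = 0.524 / 122.55 = 0.004276 mol
n(gas produced) = (3/2) × 0.004276 = 0.006414 mol
P = nRT/V = 0.006414 × 62.36 × 769.15 / 0.0905 = 3399 mmHg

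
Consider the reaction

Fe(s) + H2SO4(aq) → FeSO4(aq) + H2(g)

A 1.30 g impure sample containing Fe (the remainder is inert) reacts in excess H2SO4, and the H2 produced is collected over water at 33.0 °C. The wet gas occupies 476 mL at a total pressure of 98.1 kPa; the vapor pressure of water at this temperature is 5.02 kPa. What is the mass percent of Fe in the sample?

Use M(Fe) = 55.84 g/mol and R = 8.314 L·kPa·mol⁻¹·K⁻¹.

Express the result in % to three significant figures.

P(H2) = 98.1 − 5.02 = 93.08 kPa
n(H2) = PV/RT = (93.08 × 0.4760) / (8.314 × 306.15) = 0.01741 mol
n(Fe) = (1/1) × 0.01741 = 0.01741 mol
m(Fe) = 0.01741 × 55.84 = 0.9722 g
%Fe = 0.9722 / 1.30 × 100 = 74.78%

74.8 %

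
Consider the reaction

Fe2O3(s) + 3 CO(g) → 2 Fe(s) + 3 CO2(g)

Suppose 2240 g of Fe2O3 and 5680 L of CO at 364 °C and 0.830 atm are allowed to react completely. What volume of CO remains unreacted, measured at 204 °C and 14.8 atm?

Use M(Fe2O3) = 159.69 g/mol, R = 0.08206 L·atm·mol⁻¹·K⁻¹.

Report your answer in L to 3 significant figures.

n(Fe2O3) = 2240 / 159.69 = 14.03 mol
n(CO) = PV/RT = (0.830 × 5680) / (0.08206 × 637.15) = 90.17 mol
For 14.03 mol Fe2O3, stoichiometry requires (3/1) × 14.03 = 42.09 mol CO; 90.17 mol is available, so Fe2O3 is limiting.
n(CO) consumed = (3/1) × 14.03 = 42.09 mol; remaining = 90.17 − 42.09 = 48.08 mol
V(CO) = nRT/P = 48.08 × 0.08206 × 477.15 / 14.8 = 127.2 L

127 L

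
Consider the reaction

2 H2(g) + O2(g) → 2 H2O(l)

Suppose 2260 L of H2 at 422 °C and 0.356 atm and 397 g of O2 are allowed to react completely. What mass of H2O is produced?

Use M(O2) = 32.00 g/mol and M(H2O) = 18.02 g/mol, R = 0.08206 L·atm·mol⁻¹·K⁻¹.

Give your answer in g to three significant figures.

254 g

n(H2) = PV/RT = (0.356 × 2260) / (0.08206 × 695.15) = 14.10 mol
n(O2) = 397 / 32.00 = 12.41 mol
For 14.10 mol H2, stoichiometry requires (1/2) × 14.10 = 7.050 mol O2; 12.41 mol is available, so H2 is limiting.
n(H2O) = (2/2) × 14.10 = 14.10 mol
m(H2O) = 14.10 × 18.02 = 254.1 g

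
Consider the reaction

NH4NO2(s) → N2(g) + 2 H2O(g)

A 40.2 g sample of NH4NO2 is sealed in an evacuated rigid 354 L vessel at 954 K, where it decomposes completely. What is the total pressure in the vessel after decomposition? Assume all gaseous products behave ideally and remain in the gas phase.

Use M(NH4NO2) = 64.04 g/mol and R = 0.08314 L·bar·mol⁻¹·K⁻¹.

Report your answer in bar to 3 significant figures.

n(NH4NO2) = 40.2 / 64.04 = 0.6277 mol
n(gas produced) = (3/1) × 0.6277 = 1.883 mol
P = nRT/V = 1.883 × 0.08314 × 954 / 354 = 0.4219 bar

0.422 bar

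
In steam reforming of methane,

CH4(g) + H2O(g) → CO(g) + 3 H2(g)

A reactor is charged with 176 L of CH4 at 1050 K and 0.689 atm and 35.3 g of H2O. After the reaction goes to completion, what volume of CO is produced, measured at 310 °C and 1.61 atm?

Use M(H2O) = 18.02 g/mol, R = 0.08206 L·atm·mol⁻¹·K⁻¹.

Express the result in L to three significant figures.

n(CH4) = PV/RT = (0.689 × 176) / (0.08206 × 1050) = 1.407 mol
n(H2O) = 35.3 / 18.02 = 1.959 mol
For 1.407 mol CH4, stoichiometry requires (1/1) × 1.407 = 1.407 mol H2O; 1.959 mol is available, so CH4 is limiting.
n(CO) = (1/1) × 1.407 = 1.407 mol
V(CO) = nRT/P = 1.407 × 0.08206 × 583.15 / 1.61 = 41.82 L

41.8 L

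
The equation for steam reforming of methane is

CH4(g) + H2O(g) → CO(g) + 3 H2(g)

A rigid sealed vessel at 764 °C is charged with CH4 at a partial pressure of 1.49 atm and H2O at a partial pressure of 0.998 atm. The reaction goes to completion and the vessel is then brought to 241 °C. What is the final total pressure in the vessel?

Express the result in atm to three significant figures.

With V and T fixed, P_i ∝ n_i, so the mole ratios apply directly to partial pressures at 764 °C.
P(H2O) required for 1.49 atm of CH4 = (1/1) × 1.49 = 1.490 atm; available 0.998 atm, so H2O is limiting.
P(CH4) remaining = 1.49 − (1/1) × 0.998 = 0.4920 atm
P(gaseous products) = (1+3)/1 × 0.998 = 3.992 atm
P_total at 764 °C = 0.4920 + 3.992 = 4.484 atm
Scaling to 241 °C: P = 4.484 × 514.15/1037.15 = 2.223 atm

2.22 atm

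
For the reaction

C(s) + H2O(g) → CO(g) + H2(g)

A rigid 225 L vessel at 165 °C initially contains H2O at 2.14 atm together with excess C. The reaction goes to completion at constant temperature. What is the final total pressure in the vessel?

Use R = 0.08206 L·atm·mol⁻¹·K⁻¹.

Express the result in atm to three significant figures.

4.28 atm

Since T and V are fixed, P_final/P_initial = n_final/n_initial = 2/1.
P_final = (2/1) × 2.14 = 4.280 atm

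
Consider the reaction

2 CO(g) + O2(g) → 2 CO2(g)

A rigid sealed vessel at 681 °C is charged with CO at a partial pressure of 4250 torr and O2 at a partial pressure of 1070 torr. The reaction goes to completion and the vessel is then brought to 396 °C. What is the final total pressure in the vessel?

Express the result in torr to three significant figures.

Because the vessel is rigid and T is held at 681 °C, work the stoichiometry in partial pressures (P_i = n_iRT/V).
P(O2) required for 4250 torr of CO = (1/2) × 4250 = 2125 torr; available 1070 torr, so O2 is limiting.
P(CO) remaining = 4250 − (2/1) × 1070 = 2110 torr
P(gaseous products) = (2)/1 × 1070 = 2140 torr
P_total at 681 °C = 2110 + 2140 = 4250 torr
Scaling to 396 °C: P = 4250 × 669.15/954.15 = 2981 torr

2980 torr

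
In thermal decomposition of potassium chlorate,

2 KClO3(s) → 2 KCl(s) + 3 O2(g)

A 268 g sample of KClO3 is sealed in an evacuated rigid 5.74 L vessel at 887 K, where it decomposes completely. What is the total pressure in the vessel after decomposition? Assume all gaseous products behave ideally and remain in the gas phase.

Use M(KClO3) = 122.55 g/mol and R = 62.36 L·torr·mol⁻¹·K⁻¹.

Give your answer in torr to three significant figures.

31600 torr

n(KClO3) = 268 / 122.55 = 2.187 mol
n(gas produced) = (3/2) × 2.187 = 3.280 mol
P = nRT/V = 3.280 × 62.36 × 887 / 5.74 = 31610 torr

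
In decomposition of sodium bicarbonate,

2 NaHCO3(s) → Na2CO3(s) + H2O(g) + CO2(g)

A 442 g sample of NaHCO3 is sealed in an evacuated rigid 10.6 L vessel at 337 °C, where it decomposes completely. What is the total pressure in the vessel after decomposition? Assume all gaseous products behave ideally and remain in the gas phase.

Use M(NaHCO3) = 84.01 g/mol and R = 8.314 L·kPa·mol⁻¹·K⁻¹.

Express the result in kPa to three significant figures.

n(NaHCO3) = 442 / 84.01 = 5.261 mol
n(gas produced) = (2/2) × 5.261 = 5.261 mol
P = nRT/V = 5.261 × 8.314 × 610.15 / 10.6 = 2518 kPa

2520 kPa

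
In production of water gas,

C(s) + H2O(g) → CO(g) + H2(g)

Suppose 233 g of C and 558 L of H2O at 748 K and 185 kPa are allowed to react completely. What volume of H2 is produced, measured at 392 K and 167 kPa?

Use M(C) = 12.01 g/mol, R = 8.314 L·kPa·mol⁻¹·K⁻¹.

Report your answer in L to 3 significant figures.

n(C) = 233 / 12.01 = 19.40 mol
n(H2O) = PV/RT = (185 × 558) / (8.314 × 748) = 16.60 mol
For 19.40 mol C, stoichiometry requires (1/1) × 19.40 = 19.40 mol H2O; 16.60 mol is available, so H2O is limiting.
n(H2) = (1/1) × 16.60 = 16.60 mol
V(H2) = nRT/P = 16.60 × 8.314 × 392 / 167 = 324.0 L

324 L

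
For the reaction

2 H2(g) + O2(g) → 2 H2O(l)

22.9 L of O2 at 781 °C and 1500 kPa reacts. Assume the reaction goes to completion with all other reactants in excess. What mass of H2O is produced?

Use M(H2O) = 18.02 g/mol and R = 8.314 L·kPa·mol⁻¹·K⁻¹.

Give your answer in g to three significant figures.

n(O2) = PV/RT = (1500 × 22.9) / (8.314 × 1054.15) = 3.919 mol
n(H2O) = (2/1) × 3.919 = 7.838 mol
m(H2O) = 7.838 × 18.02 = 141.2 g

141 g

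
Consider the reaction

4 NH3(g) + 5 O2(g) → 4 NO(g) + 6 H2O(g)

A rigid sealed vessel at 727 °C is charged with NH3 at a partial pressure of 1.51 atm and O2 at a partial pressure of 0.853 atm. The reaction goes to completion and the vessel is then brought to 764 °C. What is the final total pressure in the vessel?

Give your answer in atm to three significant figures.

Because the vessel is rigid and T is held at 727 °C, work the stoichiometry in partial pressures (P_i = n_iRT/V).
P(O2) required for 1.51 atm of NH3 = (5/4) × 1.51 = 1.887 atm; available 0.853 atm, so O2 is limiting.
P(NH3) remaining = 1.51 − (4/5) × 0.853 = 0.8276 atm
P(gaseous products) = (4+6)/5 × 0.853 = 1.706 atm
P_total at 727 °C = 0.8276 + 1.706 = 2.534 atm
Scaling to 764 °C: P = 2.534 × 1037.15/1000.15 = 2.628 atm

2.63 atm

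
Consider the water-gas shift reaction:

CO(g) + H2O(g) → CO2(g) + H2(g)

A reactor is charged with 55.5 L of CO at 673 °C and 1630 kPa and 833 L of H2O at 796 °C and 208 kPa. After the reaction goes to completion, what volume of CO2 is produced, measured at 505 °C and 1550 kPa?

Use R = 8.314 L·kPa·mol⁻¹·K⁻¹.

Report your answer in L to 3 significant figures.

48.0 L

n(CO) = PV/RT = (1630 × 55.5) / (8.314 × 946.15) = 11.50 mol
n(H2O) = PV/RT = (208 × 833) / (8.314 × 1069.15) = 19.49 mol
For 11.50 mol CO, stoichiometry requires (1/1) × 11.50 = 11.50 mol H2O; 19.49 mol is available, so CO is limiting.
n(CO2) = (1/1) × 11.50 = 11.50 mol
V(CO2) = nRT/P = 11.50 × 8.314 × 778.15 / 1550 = 48.00 L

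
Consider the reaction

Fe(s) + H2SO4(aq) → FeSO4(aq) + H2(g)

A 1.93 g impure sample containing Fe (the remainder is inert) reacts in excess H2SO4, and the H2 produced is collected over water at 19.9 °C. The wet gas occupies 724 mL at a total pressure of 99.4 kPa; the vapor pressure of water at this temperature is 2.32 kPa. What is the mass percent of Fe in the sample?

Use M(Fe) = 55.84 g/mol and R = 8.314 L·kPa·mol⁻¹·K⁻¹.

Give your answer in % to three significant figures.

P(H2) = 99.4 − 2.32 = 97.08 kPa
n(H2) = PV/RT = (97.08 × 0.7240) / (8.314 × 293.05) = 0.02885 mol
n(Fe) = (1/1) × 0.02885 = 0.02885 mol
m(Fe) = 0.02885 × 55.84 = 1.611 g
%Fe = 1.611 / 1.93 × 100 = 83.47%

83.5 %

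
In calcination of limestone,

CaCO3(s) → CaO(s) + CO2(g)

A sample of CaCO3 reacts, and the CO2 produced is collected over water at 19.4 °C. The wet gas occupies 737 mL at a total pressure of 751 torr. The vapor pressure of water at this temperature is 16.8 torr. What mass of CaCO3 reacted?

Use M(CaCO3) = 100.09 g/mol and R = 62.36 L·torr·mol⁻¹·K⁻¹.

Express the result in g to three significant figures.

P(CO2) = 751 − 16.8 = 734.2 torr
n(CO2) = PV/RT = (734.2 × 0.7370) / (62.36 × 292.55) = 0.02966 mol
n(CaCO3) = (1/1) × 0.02966 = 0.02966 mol
m(CaCO3) = 0.02966 × 100.09 = 2.969 g

2.97 g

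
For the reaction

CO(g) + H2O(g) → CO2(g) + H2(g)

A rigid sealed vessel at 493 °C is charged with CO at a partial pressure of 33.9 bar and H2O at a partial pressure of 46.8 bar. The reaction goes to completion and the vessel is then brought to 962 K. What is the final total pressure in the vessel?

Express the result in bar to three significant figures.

101 bar

With V and T fixed, P_i ∝ n_i, so the mole ratios apply directly to partial pressures at 493 °C.
P(H2O) required for 33.9 bar of CO = (1/1) × 33.9 = 33.90 bar; available 46.8 bar, so CO is limiting.
P(H2O) remaining = 46.8 − (1/1) × 33.9 = 12.90 bar
P(gaseous products) = (1+1)/1 × 33.9 = 67.80 bar
P_total at 493 °C = 12.90 + 67.80 = 80.70 bar
Scaling to 962 K: P = 80.70 × 962/766.15 = 101.3 bar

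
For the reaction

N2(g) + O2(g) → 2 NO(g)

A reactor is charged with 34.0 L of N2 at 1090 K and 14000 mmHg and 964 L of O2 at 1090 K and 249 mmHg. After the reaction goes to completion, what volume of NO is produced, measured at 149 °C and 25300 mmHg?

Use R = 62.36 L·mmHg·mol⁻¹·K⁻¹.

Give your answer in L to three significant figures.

n(N2) = PV/RT = (14000 × 34.0) / (62.36 × 1090) = 7.003 mol
n(O2) = PV/RT = (249 × 964) / (62.36 × 1090) = 3.531 mol
For 7.003 mol N2, stoichiometry requires (1/1) × 7.003 = 7.003 mol O2; 3.531 mol is available, so O2 is limiting.
n(NO) = (2/1) × 3.531 = 7.062 mol
V(NO) = nRT/P = 7.062 × 62.36 × 422.15 / 25300 = 7.348 L

7.35 L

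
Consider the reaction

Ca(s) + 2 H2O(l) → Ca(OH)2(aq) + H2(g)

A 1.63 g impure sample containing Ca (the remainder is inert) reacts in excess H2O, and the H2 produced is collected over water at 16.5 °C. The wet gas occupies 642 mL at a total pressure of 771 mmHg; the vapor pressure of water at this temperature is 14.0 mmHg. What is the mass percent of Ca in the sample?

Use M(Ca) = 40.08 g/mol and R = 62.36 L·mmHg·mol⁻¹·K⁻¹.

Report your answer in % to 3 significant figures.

P(H2) = 771 − 14.0 = 757.0 mmHg
n(H2) = PV/RT = (757.0 × 0.6420) / (62.36 × 289.65) = 0.02691 mol
n(Ca) = (1/1) × 0.02691 = 0.02691 mol
m(Ca) = 0.02691 × 40.08 = 1.079 g
%Ca = 1.079 / 1.63 × 100 = 66.20%

66.2 %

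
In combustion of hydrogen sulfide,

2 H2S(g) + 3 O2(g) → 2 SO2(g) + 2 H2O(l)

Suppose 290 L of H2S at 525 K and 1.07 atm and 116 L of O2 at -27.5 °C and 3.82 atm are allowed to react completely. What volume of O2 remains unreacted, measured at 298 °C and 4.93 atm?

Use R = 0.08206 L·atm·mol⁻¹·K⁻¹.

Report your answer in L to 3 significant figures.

106 L

n(H2S) = PV/RT = (1.07 × 290) / (0.08206 × 525) = 7.203 mol
n(O2) = PV/RT = (3.82 × 116) / (0.08206 × 245.65) = 21.98 mol
For 7.203 mol H2S, stoichiometry requires (3/2) × 7.203 = 10.80 mol O2; 21.98 mol is available, so H2S is limiting.
n(O2) consumed = (3/2) × 7.203 = 10.80 mol; remaining = 21.98 − 10.80 = 11.18 mol
V(O2) = nRT/P = 11.18 × 0.08206 × 571.15 / 4.93 = 106.3 L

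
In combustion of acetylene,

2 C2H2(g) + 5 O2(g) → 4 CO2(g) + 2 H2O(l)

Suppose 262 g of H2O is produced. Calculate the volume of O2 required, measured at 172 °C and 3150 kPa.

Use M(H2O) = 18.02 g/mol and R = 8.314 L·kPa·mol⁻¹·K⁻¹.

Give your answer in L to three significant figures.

n(H2O) = 262.0 / 18.02 = 14.54 mol
n(O2) = (5/2) × 14.54 = 36.35 mol
V = nRT/P = 36.35 × 8.314 × 445.15 / 3150 = 42.71 L

42.7 L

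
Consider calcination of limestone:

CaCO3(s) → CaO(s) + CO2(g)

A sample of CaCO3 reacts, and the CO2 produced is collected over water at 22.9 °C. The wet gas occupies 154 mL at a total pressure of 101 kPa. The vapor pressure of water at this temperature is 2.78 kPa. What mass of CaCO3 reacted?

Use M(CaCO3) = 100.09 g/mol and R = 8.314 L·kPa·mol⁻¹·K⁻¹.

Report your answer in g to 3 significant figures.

0.615 g

P(CO2) = 101 − 2.78 = 98.22 kPa
n(CO2) = PV/RT = (98.22 × 0.1540) / (8.314 × 296.05) = 0.006145 mol
n(CaCO3) = (1/1) × 0.006145 = 0.006145 mol
m(CaCO3) = 0.006145 × 100.09 = 0.6151 g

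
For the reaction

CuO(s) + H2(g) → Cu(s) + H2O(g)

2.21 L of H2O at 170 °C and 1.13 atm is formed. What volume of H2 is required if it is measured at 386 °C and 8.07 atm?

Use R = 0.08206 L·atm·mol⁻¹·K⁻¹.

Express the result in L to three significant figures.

0.460 L

n(H2O) = PV/RT = (1.13 × 2.21) / (0.08206 × 443.15) = 0.06867 mol
n(H2) = (1/1) × 0.06867 = 0.06867 mol
V = nRT/P = 0.06867 × 0.08206 × 659.15 / 8.07 = 0.4603 L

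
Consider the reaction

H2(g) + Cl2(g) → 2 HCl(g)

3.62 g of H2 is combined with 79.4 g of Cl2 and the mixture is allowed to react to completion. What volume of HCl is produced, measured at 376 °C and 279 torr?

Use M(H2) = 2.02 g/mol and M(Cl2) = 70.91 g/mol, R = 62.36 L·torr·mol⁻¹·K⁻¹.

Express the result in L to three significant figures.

n(H2) = 3.62 / 2.02 = 1.792 mol
n(Cl2) = 79.4 / 70.91 = 1.120 mol
For 1.792 mol H2, stoichiometry requires (1/1) × 1.792 = 1.792 mol Cl2; 1.120 mol is available, so Cl2 is limiting.
n(HCl) = (2/1) × 1.120 = 2.240 mol
V(HCl) = nRT/P = 2.240 × 62.36 × 649.15 / 279 = 325.0 L

325 L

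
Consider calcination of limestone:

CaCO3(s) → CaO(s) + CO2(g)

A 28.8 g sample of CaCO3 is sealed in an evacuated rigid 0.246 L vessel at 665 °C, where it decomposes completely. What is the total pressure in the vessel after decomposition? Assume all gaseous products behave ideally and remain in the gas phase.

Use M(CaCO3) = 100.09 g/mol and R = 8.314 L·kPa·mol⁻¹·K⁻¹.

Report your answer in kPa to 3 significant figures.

n(CaCO3) = 28.8 / 100.09 = 0.2877 mol
n(gas produced) = (1/1) × 0.2877 = 0.2877 mol
P = nRT/V = 0.2877 × 8.314 × 938.15 / 0.246 = 9122 kPa

9120 kPa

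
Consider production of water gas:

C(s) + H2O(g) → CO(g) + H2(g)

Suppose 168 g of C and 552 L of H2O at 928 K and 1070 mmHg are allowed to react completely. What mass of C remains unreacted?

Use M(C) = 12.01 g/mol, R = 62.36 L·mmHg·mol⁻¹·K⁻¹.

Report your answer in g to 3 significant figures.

45.4 g

n(C) = 168 / 12.01 = 13.99 mol
n(H2O) = PV/RT = (1070 × 552) / (62.36 × 928) = 10.21 mol
For 13.99 mol C, stoichiometry requires (1/1) × 13.99 = 13.99 mol H2O; 10.21 mol is available, so H2O is limiting.
n(C) consumed = (1/1) × 10.21 = 10.21 mol; remaining = 13.99 − 10.21 = 3.780 mol
m(C) = 3.780 × 12.01 = 45.40 g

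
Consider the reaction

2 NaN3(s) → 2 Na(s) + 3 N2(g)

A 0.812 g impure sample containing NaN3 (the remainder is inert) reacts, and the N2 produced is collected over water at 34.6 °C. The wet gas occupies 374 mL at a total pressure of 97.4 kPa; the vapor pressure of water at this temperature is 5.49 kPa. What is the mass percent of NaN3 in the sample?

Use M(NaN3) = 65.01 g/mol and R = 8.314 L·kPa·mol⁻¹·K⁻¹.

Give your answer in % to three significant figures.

P(N2) = 97.4 − 5.49 = 91.91 kPa
n(N2) = PV/RT = (91.91 × 0.3740) / (8.314 × 307.75) = 0.01343 mol
n(NaN3) = (2/3) × 0.01343 = 0.008953 mol
m(NaN3) = 0.008953 × 65.01 = 0.5820 g
%NaN3 = 0.5820 / 0.812 × 100 = 71.67%

71.7 %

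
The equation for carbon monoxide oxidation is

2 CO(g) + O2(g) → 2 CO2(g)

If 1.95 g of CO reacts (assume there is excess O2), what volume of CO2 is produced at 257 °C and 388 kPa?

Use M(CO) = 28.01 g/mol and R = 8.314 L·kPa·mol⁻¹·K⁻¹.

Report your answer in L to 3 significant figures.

n(CO) = 1.950 / 28.01 = 0.06962 mol
n(CO2) = (2/2) × 0.06962 = 0.06962 mol
V = nRT/P = 0.06962 × 8.314 × 530.15 / 388 = 0.7909 L

0.791 L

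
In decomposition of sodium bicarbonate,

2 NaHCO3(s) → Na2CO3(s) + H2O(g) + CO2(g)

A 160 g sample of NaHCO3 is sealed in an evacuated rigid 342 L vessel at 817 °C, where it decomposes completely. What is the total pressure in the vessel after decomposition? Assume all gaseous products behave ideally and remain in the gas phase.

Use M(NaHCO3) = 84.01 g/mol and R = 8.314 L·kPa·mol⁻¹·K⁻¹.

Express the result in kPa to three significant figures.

50.5 kPa

n(NaHCO3) = 160 / 84.01 = 1.905 mol
n(gas produced) = (2/2) × 1.905 = 1.905 mol
P = nRT/V = 1.905 × 8.314 × 1090.15 / 342 = 50.49 kPa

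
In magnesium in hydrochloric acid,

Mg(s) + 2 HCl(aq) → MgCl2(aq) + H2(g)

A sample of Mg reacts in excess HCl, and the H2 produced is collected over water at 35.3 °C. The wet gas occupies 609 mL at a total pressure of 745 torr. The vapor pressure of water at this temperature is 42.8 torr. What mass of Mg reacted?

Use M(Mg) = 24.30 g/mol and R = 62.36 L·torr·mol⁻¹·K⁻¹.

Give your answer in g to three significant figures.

0.540 g

P(H2) = 745 − 42.8 = 702.2 torr
n(H2) = PV/RT = (702.2 × 0.6090) / (62.36 × 308.45) = 0.02223 mol
n(Mg) = (1/1) × 0.02223 = 0.02223 mol
m(Mg) = 0.02223 × 24.30 = 0.5402 g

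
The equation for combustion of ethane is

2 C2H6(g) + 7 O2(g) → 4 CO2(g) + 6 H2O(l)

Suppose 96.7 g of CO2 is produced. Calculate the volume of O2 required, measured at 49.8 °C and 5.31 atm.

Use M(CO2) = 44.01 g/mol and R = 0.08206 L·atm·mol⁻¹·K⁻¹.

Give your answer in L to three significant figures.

n(CO2) = 96.70 / 44.01 = 2.197 mol
n(O2) = (7/4) × 2.197 = 3.845 mol
V = nRT/P = 3.845 × 0.08206 × 322.95 / 5.31 = 19.19 L

19.2 L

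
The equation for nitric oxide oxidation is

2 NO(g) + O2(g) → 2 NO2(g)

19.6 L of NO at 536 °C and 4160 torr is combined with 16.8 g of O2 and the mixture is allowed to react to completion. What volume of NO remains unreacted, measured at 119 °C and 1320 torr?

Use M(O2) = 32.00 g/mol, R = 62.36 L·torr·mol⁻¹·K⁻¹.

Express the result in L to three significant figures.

n(NO) = PV/RT = (4160 × 19.6) / (62.36 × 809.15) = 1.616 mol
n(O2) = 16.8 / 32.00 = 0.5250 mol
For 1.616 mol NO, stoichiometry requires (1/2) × 1.616 = 0.8080 mol O2; 0.5250 mol is available, so O2 is limiting.
n(NO) consumed = (2/1) × 0.5250 = 1.050 mol; remaining = 1.616 − 1.050 = 0.5660 mol
V(NO) = nRT/P = 0.5660 × 62.36 × 392.15 / 1320 = 10.49 L

10.5 L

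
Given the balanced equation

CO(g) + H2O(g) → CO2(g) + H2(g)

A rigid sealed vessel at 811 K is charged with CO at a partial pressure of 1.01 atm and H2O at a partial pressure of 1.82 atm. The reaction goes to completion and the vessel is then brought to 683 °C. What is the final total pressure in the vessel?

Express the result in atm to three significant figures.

At constant V, partial pressures at 811 K are proportional to moles, so apply stoichiometry directly to pressures.
P(H2O) required for 1.01 atm of CO = (1/1) × 1.01 = 1.010 atm; available 1.82 atm, so CO is limiting.
P(H2O) remaining = 1.82 − (1/1) × 1.01 = 0.8100 atm
P(gaseous products) = (1+1)/1 × 1.01 = 2.020 atm
P_total at 811 K = 0.8100 + 2.020 = 2.830 atm
Scaling to 683 °C: P = 2.830 × 956.15/811 = 3.337 atm

3.34 atm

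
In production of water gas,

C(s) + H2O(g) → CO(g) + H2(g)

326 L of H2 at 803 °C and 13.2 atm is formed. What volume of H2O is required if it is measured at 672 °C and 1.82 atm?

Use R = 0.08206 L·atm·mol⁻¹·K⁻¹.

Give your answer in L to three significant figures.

n(H2) = PV/RT = (13.2 × 326) / (0.08206 × 1076.15) = 48.73 mol
n(H2O) = (1/1) × 48.73 = 48.73 mol
V = nRT/P = 48.73 × 0.08206 × 945.15 / 1.82 = 2077 L

2080 L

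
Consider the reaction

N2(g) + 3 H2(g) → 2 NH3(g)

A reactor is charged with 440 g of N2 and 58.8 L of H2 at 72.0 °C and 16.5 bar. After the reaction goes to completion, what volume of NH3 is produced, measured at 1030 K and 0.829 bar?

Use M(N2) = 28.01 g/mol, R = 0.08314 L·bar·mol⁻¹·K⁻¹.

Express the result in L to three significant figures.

2330 L

n(N2) = 440 / 28.01 = 15.71 mol
n(H2) = PV/RT = (16.5 × 58.8) / (0.08314 × 345.15) = 33.81 mol
For 15.71 mol N2, stoichiometry requires (3/1) × 15.71 = 47.13 mol H2; 33.81 mol is available, so H2 is limiting.
n(NH3) = (2/3) × 33.81 = 22.54 mol
V(NH3) = nRT/P = 22.54 × 0.08314 × 1030 / 0.829 = 2328 L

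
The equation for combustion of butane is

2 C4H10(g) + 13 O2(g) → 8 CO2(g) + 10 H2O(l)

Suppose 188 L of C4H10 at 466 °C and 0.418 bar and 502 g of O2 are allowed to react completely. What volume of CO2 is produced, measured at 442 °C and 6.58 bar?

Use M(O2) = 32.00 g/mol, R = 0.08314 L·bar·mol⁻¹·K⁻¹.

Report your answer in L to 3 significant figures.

46.2 L

n(C4H10) = PV/RT = (0.418 × 188) / (0.08314 × 739.15) = 1.279 mol
n(O2) = 502 / 32.00 = 15.69 mol
For 1.279 mol C4H10, stoichiometry requires (13/2) × 1.279 = 8.313 mol O2; 15.69 mol is available, so C4H10 is limiting.
n(CO2) = (8/2) × 1.279 = 5.116 mol
V(CO2) = nRT/P = 5.116 × 0.08314 × 715.15 / 6.58 = 46.23 L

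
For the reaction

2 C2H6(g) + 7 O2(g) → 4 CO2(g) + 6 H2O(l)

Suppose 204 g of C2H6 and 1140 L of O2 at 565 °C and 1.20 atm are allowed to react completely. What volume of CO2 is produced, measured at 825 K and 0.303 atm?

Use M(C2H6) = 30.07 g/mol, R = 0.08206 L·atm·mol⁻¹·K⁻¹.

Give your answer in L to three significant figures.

n(C2H6) = 204 / 30.07 = 6.784 mol
n(O2) = PV/RT = (1.20 × 1140) / (0.08206 × 838.15) = 19.89 mol
For 6.784 mol C2H6, stoichiometry requires (7/2) × 6.784 = 23.74 mol O2; 19.89 mol is available, so O2 is limiting.
n(CO2) = (4/7) × 19.89 = 11.37 mol
V(CO2) = nRT/P = 11.37 × 0.08206 × 825 / 0.303 = 2540 L

2540 L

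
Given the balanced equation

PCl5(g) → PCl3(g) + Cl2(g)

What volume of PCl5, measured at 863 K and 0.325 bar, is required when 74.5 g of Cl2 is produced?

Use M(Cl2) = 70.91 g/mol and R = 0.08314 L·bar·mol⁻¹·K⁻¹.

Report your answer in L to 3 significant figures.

n(Cl2) = 74.50 / 70.91 = 1.051 mol
n(PCl5) = (1/1) × 1.051 = 1.051 mol
V = nRT/P = 1.051 × 0.08314 × 863 / 0.325 = 232.0 L

232 L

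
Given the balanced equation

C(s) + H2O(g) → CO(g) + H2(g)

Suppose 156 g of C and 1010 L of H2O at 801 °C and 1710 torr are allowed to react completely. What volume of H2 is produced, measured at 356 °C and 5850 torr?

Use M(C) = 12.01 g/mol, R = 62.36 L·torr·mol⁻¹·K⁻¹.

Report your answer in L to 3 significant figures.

87.1 L

n(C) = 156 / 12.01 = 12.99 mol
n(H2O) = PV/RT = (1710 × 1010) / (62.36 × 1074.15) = 25.78 mol
For 12.99 mol C, stoichiometry requires (1/1) × 12.99 = 12.99 mol H2O; 25.78 mol is available, so C is limiting.
n(H2) = (1/1) × 12.99 = 12.99 mol
V(H2) = nRT/P = 12.99 × 62.36 × 629.15 / 5850 = 87.12 L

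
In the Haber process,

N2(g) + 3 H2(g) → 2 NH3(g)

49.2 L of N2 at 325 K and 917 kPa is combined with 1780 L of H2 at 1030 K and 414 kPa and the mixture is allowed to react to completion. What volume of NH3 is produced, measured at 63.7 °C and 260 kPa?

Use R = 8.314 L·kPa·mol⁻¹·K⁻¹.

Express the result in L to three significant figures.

360 L

n(N2) = PV/RT = (917 × 49.2) / (8.314 × 325) = 16.70 mol
n(H2) = PV/RT = (414 × 1780) / (8.314 × 1030) = 86.05 mol
For 16.70 mol N2, stoichiometry requires (3/1) × 16.70 = 50.10 mol H2; 86.05 mol is available, so N2 is limiting.
n(NH3) = (2/1) × 16.70 = 33.40 mol
V(NH3) = nRT/P = 33.40 × 8.314 × 336.85 / 260 = 359.8 L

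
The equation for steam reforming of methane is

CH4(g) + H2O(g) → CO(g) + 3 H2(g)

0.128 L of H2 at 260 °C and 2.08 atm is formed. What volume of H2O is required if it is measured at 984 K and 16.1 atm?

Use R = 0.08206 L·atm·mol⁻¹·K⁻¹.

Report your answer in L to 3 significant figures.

0.0102 L

n(H2) = PV/RT = (2.08 × 0.128) / (0.08206 × 533.15) = 0.006085 mol
n(H2O) = (1/3) × 0.006085 = 0.002028 mol
V = nRT/P = 0.002028 × 0.08206 × 984 / 16.1 = 0.01017 L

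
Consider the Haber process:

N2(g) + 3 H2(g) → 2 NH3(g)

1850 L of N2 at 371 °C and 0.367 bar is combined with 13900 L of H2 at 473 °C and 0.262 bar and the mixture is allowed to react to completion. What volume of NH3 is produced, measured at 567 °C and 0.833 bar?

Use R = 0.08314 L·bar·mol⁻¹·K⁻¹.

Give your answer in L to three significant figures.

n(N2) = PV/RT = (0.367 × 1850) / (0.08314 × 644.15) = 12.68 mol
n(H2) = PV/RT = (0.262 × 13900) / (0.08314 × 746.15) = 58.71 mol
For 12.68 mol N2, stoichiometry requires (3/1) × 12.68 = 38.04 mol H2; 58.71 mol is available, so N2 is limiting.
n(NH3) = (2/1) × 12.68 = 25.36 mol
V(NH3) = nRT/P = 25.36 × 0.08314 × 840.15 / 0.833 = 2127 L

2130 L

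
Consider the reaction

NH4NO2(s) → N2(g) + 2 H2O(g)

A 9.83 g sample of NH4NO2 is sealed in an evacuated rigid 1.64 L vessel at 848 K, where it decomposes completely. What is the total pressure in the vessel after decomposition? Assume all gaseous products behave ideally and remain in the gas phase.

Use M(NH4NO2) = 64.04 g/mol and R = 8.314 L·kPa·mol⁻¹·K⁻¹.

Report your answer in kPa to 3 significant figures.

n(NH4NO2) = 9.83 / 64.04 = 0.1535 mol
n(gas produced) = (3/1) × 0.1535 = 0.4605 mol
P = nRT/V = 0.4605 × 8.314 × 848 / 1.64 = 1980 kPa

1980 kPa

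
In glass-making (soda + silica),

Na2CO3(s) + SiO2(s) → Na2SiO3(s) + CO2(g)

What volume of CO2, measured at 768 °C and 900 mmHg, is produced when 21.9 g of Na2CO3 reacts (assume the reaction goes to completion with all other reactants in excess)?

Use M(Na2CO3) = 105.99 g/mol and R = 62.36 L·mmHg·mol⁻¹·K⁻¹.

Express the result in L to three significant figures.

n(Na2CO3) = 21.90 / 105.99 = 0.2066 mol
n(CO2) = (1/1) × 0.2066 = 0.2066 mol
V = nRT/P = 0.2066 × 62.36 × 1041.15 / 900 = 14.90 L

14.9 L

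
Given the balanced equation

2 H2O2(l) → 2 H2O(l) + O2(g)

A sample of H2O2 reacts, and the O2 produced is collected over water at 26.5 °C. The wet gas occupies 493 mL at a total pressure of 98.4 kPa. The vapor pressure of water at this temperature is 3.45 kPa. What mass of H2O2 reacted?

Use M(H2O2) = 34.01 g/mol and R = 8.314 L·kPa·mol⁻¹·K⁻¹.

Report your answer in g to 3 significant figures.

P(O2) = 98.4 − 3.45 = 94.95 kPa
n(O2) = PV/RT = (94.95 × 0.4930) / (8.314 × 299.65) = 0.01879 mol
n(H2O2) = (2/1) × 0.01879 = 0.03758 mol
m(H2O2) = 0.03758 × 34.01 = 1.278 g

1.28 g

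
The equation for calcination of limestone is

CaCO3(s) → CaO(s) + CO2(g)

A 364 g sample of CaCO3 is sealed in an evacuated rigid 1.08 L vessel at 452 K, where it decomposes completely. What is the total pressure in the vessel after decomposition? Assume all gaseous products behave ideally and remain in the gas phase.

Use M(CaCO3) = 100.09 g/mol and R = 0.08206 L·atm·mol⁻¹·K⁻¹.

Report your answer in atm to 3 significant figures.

n(CaCO3) = 364 / 100.09 = 3.637 mol
n(gas produced) = (1/1) × 3.637 = 3.637 mol
P = nRT/V = 3.637 × 0.08206 × 452 / 1.08 = 124.9 atm

125 atm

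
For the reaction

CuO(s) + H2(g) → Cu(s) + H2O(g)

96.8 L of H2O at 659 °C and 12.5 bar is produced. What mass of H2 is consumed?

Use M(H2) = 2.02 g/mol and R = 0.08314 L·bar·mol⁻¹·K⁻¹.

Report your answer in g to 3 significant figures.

n(H2O) = PV/RT = (12.5 × 96.8) / (0.08314 × 932.15) = 15.61 mol
n(H2) = (1/1) × 15.61 = 15.61 mol
m(H2) = 15.61 × 2.02 = 31.53 g

31.5 g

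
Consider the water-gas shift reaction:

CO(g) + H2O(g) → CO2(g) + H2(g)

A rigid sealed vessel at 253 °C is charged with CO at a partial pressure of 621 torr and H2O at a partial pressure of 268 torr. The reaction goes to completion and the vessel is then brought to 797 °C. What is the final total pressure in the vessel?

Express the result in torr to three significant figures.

1810 torr

At constant V, partial pressures at 253 °C are proportional to moles, so apply stoichiometry directly to pressures.
P(H2O) required for 621 torr of CO = (1/1) × 621 = 621.0 torr; available 268 torr, so H2O is limiting.
P(CO) remaining = 621 − (1/1) × 268 = 353.0 torr
P(gaseous products) = (1+1)/1 × 268 = 536.0 torr
P_total at 253 °C = 353.0 + 536.0 = 889.0 torr
Scaling to 797 °C: P = 889.0 × 1070.15/526.15 = 1808 torr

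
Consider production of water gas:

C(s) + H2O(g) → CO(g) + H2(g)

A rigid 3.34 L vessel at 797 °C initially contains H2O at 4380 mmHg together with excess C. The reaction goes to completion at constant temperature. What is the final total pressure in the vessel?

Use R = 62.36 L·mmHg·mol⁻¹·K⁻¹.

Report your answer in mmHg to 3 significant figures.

Rigid vessel, constant T ⇒ P scales with total gas moles (1 → 2).
P_final = (2/1) × 4380 = 8760 mmHg

8760 mmHg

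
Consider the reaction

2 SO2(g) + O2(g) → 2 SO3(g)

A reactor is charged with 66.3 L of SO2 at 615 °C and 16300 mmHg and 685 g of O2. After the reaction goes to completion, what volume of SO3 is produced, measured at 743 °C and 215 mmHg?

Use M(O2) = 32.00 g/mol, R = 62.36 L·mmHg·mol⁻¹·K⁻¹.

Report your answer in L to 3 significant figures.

5750 L

n(SO2) = PV/RT = (16300 × 66.3) / (62.36 × 888.15) = 19.51 mol
n(O2) = 685 / 32.00 = 21.41 mol
For 19.51 mol SO2, stoichiometry requires (1/2) × 19.51 = 9.755 mol O2; 21.41 mol is available, so SO2 is limiting.
n(SO3) = (2/2) × 19.51 = 19.51 mol
V(SO3) = nRT/P = 19.51 × 62.36 × 1016.15 / 215 = 5750 L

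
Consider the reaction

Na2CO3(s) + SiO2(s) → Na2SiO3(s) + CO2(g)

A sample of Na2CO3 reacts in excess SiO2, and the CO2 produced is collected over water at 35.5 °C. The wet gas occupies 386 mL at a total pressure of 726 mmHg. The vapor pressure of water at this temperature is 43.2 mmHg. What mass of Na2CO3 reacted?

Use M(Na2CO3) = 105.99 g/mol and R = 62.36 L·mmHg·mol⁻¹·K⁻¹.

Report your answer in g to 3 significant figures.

P(CO2) = 726 − 43.2 = 682.8 mmHg
n(CO2) = PV/RT = (682.8 × 0.3860) / (62.36 × 308.65) = 0.01369 mol
n(Na2CO3) = (1/1) × 0.01369 = 0.01369 mol
m(Na2CO3) = 0.01369 × 105.99 = 1.451 g

1.45 g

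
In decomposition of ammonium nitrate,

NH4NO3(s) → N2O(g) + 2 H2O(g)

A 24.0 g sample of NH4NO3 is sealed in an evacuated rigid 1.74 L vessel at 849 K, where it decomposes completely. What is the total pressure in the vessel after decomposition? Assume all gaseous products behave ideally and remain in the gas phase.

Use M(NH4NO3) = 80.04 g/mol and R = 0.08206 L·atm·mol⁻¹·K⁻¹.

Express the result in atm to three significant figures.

36.0 atm

n(NH4NO3) = 24.0 / 80.04 = 0.2999 mol
n(gas produced) = (3/1) × 0.2999 = 0.8997 mol
P = nRT/V = 0.8997 × 0.08206 × 849 / 1.74 = 36.02 atm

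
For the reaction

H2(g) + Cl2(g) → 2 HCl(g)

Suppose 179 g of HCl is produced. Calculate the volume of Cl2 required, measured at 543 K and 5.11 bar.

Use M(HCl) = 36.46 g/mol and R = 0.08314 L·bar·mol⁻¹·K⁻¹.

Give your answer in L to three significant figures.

21.7 L

n(HCl) = 179.0 / 36.46 = 4.909 mol
n(Cl2) = (1/2) × 4.909 = 2.454 mol
V = nRT/P = 2.454 × 0.08314 × 543 / 5.11 = 21.68 L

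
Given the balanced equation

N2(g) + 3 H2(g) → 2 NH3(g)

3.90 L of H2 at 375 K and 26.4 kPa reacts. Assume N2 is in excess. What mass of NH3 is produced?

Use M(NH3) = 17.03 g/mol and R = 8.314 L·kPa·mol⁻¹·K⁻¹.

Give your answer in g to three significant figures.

n(H2) = PV/RT = (26.4 × 3.90) / (8.314 × 375) = 0.03302 mol
n(NH3) = (2/3) × 0.03302 = 0.02201 mol
m(NH3) = 0.02201 × 17.03 = 0.3748 g

0.375 g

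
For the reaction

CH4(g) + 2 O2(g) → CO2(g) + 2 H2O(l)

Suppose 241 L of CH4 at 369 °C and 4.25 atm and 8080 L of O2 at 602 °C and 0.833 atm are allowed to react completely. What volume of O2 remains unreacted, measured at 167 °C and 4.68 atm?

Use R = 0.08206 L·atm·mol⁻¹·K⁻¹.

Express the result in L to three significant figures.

423 L

n(CH4) = PV/RT = (4.25 × 241) / (0.08206 × 642.15) = 19.44 mol
n(O2) = PV/RT = (0.833 × 8080) / (0.08206 × 875.15) = 93.72 mol
For 19.44 mol CH4, stoichiometry requires (2/1) × 19.44 = 38.88 mol O2; 93.72 mol is available, so CH4 is limiting.
n(O2) consumed = (2/1) × 19.44 = 38.88 mol; remaining = 93.72 − 38.88 = 54.84 mol
V(O2) = nRT/P = 54.84 × 0.08206 × 440.15 / 4.68 = 423.2 L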